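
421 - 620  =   - 199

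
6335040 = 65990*96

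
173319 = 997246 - 823927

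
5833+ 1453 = 7286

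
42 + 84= 126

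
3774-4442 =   -  668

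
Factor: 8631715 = 5^1*1726343^1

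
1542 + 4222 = 5764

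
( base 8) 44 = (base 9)40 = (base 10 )36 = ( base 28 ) 18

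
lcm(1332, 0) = 0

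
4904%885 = 479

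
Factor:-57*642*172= - 6294168  =  - 2^3*3^2 * 19^1*43^1 * 107^1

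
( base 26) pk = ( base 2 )1010011110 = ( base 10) 670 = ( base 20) 1DA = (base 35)J5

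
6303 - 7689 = - 1386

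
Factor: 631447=79^1*7993^1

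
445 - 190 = 255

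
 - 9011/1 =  - 9011 = - 9011.00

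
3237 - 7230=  - 3993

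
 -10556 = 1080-11636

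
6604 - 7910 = -1306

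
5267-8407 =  - 3140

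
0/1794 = 0 = 0.00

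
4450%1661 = 1128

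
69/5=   13 + 4/5  =  13.80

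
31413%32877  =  31413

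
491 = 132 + 359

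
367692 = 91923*4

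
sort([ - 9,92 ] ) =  [-9,92 ] 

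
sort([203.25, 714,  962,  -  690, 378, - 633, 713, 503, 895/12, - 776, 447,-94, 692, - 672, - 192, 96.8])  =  [  -  776, - 690, - 672, - 633, - 192, - 94,  895/12, 96.8,203.25 , 378, 447 , 503,692, 713, 714, 962]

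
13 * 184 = 2392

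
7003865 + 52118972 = 59122837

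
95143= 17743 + 77400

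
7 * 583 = 4081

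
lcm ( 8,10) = 40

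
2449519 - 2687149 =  - 237630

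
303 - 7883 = -7580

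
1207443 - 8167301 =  - 6959858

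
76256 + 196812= 273068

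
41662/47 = 41662/47 =886.43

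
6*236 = 1416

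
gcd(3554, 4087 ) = 1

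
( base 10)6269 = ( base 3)22121012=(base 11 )478a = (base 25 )a0j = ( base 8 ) 14175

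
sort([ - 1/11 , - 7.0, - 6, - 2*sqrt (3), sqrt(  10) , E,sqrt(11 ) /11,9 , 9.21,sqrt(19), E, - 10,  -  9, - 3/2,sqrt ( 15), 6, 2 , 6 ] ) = [ - 10, - 9, - 7.0, - 6, - 2 *sqrt(3), - 3/2, - 1/11, sqrt( 11 )/11,2,E , E , sqrt (10 ),sqrt(15), sqrt(19) , 6,6 , 9, 9.21] 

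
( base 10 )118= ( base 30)3S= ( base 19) 64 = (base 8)166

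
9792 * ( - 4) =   -  39168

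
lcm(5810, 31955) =63910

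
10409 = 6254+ 4155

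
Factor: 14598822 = 2^1 * 3^1  *7^1 * 347591^1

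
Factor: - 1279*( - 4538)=2^1*1279^1*2269^1 =5804102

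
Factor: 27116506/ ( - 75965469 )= - 2^1*3^(- 1) *17^ (  -  1)*48049^ ( - 1)*437363^1 = - 874726/2450499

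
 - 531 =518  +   - 1049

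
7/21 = 1/3= 0.33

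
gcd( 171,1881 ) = 171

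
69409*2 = 138818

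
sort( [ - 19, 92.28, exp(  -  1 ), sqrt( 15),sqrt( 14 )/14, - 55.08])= [ - 55.08, - 19, sqrt( 14) /14, exp(- 1 ), sqrt( 15),92.28]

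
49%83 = 49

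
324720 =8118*40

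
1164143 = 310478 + 853665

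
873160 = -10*( - 87316 )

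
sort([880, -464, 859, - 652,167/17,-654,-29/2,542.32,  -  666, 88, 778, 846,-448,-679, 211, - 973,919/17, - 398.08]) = [ - 973, - 679,-666, - 654, - 652, - 464, - 448, - 398.08, - 29/2, 167/17,919/17, 88, 211, 542.32, 778,846, 859, 880]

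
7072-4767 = 2305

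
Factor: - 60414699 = -3^1 *19^1*43^1 * 157^2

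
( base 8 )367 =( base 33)7G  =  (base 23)ah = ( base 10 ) 247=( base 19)d0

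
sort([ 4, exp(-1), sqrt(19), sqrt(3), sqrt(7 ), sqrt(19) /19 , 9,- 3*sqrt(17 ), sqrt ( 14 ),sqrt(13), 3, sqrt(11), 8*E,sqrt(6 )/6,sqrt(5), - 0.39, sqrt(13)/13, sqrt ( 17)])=[ - 3*sqrt(17 ),-0.39, sqrt( 19)/19, sqrt( 13 ) /13, exp( - 1 ),sqrt (6 )/6,sqrt(3) , sqrt(5 )  ,  sqrt(7 ),  3,sqrt(11), sqrt( 13),  sqrt ( 14)  ,  4, sqrt(17) , sqrt( 19),  9,  8*E]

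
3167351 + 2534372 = 5701723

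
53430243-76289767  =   - 22859524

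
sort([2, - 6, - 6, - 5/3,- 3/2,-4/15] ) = [ - 6, - 6, - 5/3,-3/2,  -  4/15 , 2] 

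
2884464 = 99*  29136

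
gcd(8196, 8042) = 2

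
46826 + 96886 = 143712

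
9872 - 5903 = 3969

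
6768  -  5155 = 1613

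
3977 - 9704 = -5727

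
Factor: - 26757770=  - 2^1*5^1*13^2*71^1*223^1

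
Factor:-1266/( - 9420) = 211/1570 = 2^( - 1 )*5^ ( - 1)*157^( - 1 )*211^1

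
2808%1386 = 36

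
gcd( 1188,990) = 198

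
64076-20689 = 43387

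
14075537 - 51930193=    - 37854656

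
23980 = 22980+1000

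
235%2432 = 235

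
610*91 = 55510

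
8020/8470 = 802/847 = 0.95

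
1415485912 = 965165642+450320270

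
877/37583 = 877/37583= 0.02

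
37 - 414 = -377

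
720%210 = 90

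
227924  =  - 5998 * ( - 38 ) 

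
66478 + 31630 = 98108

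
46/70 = 23/35 = 0.66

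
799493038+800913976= 1600407014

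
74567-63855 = 10712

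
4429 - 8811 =  -  4382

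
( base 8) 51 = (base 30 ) 1B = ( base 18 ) 25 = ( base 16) 29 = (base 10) 41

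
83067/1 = 83067 = 83067.00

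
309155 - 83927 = 225228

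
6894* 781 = 5384214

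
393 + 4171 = 4564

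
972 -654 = 318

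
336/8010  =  56/1335 = 0.04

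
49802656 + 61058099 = 110860755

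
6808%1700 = 8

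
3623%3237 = 386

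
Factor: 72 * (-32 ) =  - 2304 =- 2^8*3^2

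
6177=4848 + 1329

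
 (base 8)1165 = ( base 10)629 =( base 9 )768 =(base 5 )10004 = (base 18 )1gh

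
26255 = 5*5251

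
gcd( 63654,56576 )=2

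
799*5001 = 3995799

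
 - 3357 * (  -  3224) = 10822968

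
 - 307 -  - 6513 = 6206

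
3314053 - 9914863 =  - 6600810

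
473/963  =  473/963 =0.49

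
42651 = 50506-7855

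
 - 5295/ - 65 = 1059/13  =  81.46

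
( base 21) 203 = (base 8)1565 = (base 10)885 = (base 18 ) 2D3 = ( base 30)TF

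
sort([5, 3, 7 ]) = [3,5, 7 ] 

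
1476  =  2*738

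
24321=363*67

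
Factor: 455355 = 3^3*5^1*3373^1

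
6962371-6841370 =121001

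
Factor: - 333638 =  - 2^1*23^1*7253^1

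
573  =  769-196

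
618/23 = 618/23 = 26.87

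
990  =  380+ 610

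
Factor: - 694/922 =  - 347/461 = -347^1*461^( - 1)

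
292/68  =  73/17=   4.29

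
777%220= 117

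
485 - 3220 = -2735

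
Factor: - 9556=-2^2*2389^1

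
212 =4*53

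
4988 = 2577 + 2411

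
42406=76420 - 34014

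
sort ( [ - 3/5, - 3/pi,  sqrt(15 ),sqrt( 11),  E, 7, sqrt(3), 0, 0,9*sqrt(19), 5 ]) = [ - 3/pi, - 3/5, 0,0, sqrt( 3 ),E, sqrt( 11) , sqrt (15 ),5, 7, 9*sqrt (19) ]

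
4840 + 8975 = 13815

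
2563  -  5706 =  - 3143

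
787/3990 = 787/3990 = 0.20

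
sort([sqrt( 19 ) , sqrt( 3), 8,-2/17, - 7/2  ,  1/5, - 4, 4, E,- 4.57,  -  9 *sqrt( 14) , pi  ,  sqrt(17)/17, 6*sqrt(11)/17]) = [-9*sqrt(14),-4.57,  -  4,  -  7/2,-2/17,1/5, sqrt(  17)/17, 6* sqrt(11)/17, sqrt(3 ), E,pi,4, sqrt(19), 8] 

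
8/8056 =1/1007 = 0.00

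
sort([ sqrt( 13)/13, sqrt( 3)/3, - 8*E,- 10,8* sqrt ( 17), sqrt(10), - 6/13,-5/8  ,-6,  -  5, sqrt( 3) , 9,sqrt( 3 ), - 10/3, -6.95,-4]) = [ - 8*E, - 10,- 6.95,  -  6,-5,-4, - 10/3, -5/8, - 6/13, sqrt(13 )/13,sqrt(3)/3,sqrt( 3), sqrt( 3) , sqrt (10 ),9, 8 * sqrt(17)]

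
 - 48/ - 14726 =24/7363  =  0.00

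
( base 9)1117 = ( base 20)216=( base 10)826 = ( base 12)58a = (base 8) 1472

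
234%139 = 95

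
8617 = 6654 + 1963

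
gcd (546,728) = 182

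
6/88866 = 1/14811 = 0.00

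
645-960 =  - 315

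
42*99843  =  4193406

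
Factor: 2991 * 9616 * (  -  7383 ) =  - 212345829648 = -2^4* 3^2*23^1 * 107^1*601^1 * 997^1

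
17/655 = 17/655 =0.03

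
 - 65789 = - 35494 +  - 30295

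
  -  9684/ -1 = 9684  +  0/1=9684.00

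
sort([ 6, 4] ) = [ 4, 6]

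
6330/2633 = 6330/2633 =2.40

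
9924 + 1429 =11353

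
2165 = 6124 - 3959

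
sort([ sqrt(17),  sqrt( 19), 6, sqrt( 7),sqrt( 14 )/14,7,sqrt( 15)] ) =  [sqrt( 14 )/14, sqrt (7),  sqrt( 15 ), sqrt( 17),sqrt( 19),6,7 ]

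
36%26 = 10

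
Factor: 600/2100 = 2^1*7^( -1) = 2/7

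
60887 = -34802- - 95689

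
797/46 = 17  +  15/46 =17.33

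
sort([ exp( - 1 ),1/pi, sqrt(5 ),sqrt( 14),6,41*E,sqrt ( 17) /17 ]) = [ sqrt( 17)/17,1/pi,exp ( - 1) , sqrt (5 ),sqrt( 14 ),6, 41*E] 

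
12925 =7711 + 5214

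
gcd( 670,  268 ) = 134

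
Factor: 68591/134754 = 2^ ( - 1 )*3^( - 1 )*37^( - 1) * 113^1 = 113/222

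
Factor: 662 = 2^1*331^1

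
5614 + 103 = 5717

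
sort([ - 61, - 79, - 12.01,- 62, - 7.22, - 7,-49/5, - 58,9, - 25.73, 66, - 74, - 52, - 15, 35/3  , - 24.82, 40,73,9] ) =[ - 79, - 74, - 62, - 61 ,- 58,- 52, - 25.73, - 24.82, - 15, - 12.01, - 49/5,-7.22,-7 , 9,9, 35/3,40, 66, 73]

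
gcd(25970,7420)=3710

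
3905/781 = 5 =5.00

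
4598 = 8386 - 3788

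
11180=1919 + 9261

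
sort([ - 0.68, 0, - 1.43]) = [ - 1.43, - 0.68,0 ] 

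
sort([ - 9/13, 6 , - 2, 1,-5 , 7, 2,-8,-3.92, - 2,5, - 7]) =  [ - 8 , - 7, - 5,-3.92 ,-2,  -  2, - 9/13, 1, 2,5,6,7]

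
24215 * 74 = 1791910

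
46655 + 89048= 135703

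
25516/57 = 25516/57 = 447.65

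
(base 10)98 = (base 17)5D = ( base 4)1202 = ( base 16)62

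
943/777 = 1  +  166/777 = 1.21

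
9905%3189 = 338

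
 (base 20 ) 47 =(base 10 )87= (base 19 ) 4B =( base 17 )52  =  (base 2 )1010111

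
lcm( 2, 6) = 6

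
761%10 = 1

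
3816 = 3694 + 122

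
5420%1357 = 1349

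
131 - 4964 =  - 4833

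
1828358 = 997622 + 830736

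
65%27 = 11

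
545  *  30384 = 16559280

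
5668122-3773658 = 1894464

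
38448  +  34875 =73323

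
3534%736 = 590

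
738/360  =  41/20 = 2.05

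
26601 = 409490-382889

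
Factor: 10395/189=5^1*11^1 = 55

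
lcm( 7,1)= 7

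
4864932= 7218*674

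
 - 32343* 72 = - 2328696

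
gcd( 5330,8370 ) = 10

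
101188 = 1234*82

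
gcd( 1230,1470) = 30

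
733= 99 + 634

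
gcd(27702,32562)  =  486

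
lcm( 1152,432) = 3456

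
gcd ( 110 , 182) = 2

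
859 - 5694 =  - 4835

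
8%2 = 0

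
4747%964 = 891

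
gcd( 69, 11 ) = 1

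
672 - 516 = 156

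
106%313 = 106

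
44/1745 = 44/1745 = 0.03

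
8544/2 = 4272 = 4272.00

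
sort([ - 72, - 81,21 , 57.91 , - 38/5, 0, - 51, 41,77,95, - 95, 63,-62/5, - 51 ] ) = [ - 95,  -  81,  -  72,- 51, - 51, - 62/5,-38/5, 0,  21,41,57.91,63,77,95]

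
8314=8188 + 126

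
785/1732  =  785/1732 = 0.45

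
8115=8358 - 243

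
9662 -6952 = 2710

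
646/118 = 323/59 = 5.47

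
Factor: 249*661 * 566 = 2^1  *3^1*83^1 * 283^1 *661^1 = 93157374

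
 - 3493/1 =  - 3493 = - 3493.00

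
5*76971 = 384855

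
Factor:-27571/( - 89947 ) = 11^( - 1 ) *13^ (-1)*17^( - 1 ) *37^( - 1) * 79^1*349^1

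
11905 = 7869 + 4036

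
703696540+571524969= 1275221509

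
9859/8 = 1232+3/8= 1232.38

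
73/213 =73/213   =  0.34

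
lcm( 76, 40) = 760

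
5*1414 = 7070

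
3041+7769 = 10810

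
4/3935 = 4/3935 = 0.00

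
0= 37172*0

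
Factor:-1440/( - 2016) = 5/7=5^1*7^(-1)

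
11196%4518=2160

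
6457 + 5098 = 11555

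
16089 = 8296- - 7793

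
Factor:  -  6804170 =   -  2^1*5^1*680417^1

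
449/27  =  449/27 = 16.63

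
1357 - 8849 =-7492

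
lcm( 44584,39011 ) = 312088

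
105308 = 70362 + 34946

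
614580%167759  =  111303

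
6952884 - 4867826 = 2085058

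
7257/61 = 118 + 59/61 = 118.97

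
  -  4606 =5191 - 9797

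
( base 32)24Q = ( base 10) 2202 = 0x89A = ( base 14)b34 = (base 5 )32302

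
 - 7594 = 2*(  -  3797)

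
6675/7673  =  6675/7673 = 0.87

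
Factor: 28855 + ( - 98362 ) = - 69507 = - 3^2*7723^1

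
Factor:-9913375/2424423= -3^(  -  1 )*  5^3*71^1*229^( - 1 )*1117^1*3529^( - 1)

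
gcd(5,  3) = 1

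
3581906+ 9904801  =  13486707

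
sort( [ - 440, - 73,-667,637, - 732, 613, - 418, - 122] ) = [ - 732, - 667  , - 440, - 418, - 122, - 73,613,  637 ]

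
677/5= 135  +  2/5 = 135.40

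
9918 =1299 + 8619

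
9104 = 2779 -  - 6325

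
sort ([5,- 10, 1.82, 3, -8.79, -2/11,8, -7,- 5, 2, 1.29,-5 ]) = [-10,  -  8.79, - 7,-5, -5,  -  2/11 , 1.29,  1.82,  2,3, 5,8]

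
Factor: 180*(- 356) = -2^4*3^2*5^1*89^1 = - 64080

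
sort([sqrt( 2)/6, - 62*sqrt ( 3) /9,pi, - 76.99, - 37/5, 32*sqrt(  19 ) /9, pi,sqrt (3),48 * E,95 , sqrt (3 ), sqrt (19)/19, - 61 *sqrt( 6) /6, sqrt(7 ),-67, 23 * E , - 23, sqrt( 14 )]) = [ - 76.99,-67, - 61 * sqrt(6 ) /6, - 23, - 62*sqrt(3)/9,-37/5,sqrt(19 ) /19, sqrt(2)/6,sqrt(3), sqrt( 3 ) , sqrt(7 ),pi, pi,  sqrt(14)  ,  32 * sqrt( 19 )/9,23*E, 95  ,  48*E ] 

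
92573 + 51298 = 143871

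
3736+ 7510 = 11246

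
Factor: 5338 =2^1* 17^1*157^1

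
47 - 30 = 17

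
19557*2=39114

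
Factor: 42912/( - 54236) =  - 2^3*3^2*7^( - 1)*13^ (-1) =- 72/91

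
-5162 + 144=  -5018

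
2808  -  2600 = 208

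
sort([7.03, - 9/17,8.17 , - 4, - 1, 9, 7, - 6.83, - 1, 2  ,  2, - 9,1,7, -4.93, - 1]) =[  -  9, - 6.83, - 4.93, - 4, - 1, - 1, - 1, - 9/17,1, 2, 2,7 , 7, 7.03,8.17,9 ]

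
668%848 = 668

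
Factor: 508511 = 103^1 * 4937^1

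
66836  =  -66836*(  -  1 ) 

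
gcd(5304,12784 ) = 136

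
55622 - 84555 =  - 28933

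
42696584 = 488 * 87493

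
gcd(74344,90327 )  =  1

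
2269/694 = 3 + 187/694 = 3.27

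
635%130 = 115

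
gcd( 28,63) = 7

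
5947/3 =5947/3 =1982.33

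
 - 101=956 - 1057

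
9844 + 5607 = 15451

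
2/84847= 2/84847 = 0.00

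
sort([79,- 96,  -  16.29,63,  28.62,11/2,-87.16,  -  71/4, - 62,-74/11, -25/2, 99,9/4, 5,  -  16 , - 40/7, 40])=[ - 96 , - 87.16,  -  62, - 71/4, - 16.29, - 16  ,-25/2, - 74/11,-40/7, 9/4 , 5,11/2,28.62,40,63,79, 99]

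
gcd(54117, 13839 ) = 21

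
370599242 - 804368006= - 433768764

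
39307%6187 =2185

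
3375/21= 1125/7 = 160.71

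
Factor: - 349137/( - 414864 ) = 579/688 = 2^( - 4 )*3^1*43^( - 1)*193^1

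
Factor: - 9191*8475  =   - 77893725 = - 3^1 *5^2*7^1*13^1*101^1* 113^1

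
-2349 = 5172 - 7521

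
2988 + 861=3849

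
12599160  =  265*47544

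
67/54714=67/54714= 0.00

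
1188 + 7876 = 9064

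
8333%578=241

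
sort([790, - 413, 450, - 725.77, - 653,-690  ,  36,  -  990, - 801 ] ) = [ - 990, - 801, - 725.77, - 690, - 653, - 413, 36,450,790]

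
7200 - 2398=4802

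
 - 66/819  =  - 22/273  =  -0.08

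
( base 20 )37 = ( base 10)67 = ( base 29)29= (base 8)103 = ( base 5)232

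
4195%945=415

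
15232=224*68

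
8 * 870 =6960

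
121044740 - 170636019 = -49591279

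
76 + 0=76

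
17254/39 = 442+16/39 = 442.41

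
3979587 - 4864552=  - 884965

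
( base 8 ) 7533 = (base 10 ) 3931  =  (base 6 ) 30111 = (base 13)1a35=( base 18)c27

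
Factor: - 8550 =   -  2^1*3^2 *5^2*19^1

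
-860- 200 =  -1060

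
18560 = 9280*2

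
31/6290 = 31/6290 =0.00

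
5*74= 370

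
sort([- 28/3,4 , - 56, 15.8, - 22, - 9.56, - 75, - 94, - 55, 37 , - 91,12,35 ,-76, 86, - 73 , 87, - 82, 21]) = [ - 94, - 91 , - 82, - 76, - 75,-73, - 56, - 55, - 22, -9.56  , - 28/3,4, 12 , 15.8, 21, 35,  37, 86,  87]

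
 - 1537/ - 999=1537/999= 1.54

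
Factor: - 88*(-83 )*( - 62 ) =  - 2^4*11^1 * 31^1*83^1 = - 452848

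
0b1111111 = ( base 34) 3p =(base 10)127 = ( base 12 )a7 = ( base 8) 177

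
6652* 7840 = 52151680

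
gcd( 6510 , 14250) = 30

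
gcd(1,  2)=1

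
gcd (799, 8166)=1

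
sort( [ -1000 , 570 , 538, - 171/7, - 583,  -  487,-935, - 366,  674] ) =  [ - 1000,- 935, - 583, - 487, - 366 , - 171/7,538, 570, 674]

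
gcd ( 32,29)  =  1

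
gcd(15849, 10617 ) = 3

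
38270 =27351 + 10919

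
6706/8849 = 6706/8849= 0.76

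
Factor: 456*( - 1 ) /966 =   -  2^2*7^( - 1)* 19^1*23^ ( - 1) = - 76/161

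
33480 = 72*465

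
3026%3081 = 3026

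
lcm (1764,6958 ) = 125244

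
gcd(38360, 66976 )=56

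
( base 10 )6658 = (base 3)100010121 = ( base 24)bda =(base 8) 15002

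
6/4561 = 6/4561 = 0.00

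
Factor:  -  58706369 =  - 283^1 * 207443^1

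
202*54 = 10908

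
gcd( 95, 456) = 19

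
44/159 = 44/159 = 0.28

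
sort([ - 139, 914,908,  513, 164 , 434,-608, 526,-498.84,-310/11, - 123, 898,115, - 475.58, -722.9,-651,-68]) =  [ - 722.9,-651, - 608,-498.84, - 475.58,-139, - 123 ,  -  68,- 310/11 , 115,164 , 434,513, 526, 898, 908, 914]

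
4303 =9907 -5604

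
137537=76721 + 60816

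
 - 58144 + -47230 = - 105374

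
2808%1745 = 1063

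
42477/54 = 14159/18 = 786.61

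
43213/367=43213/367 = 117.75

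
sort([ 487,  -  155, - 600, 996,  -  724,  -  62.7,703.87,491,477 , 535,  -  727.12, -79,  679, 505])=[ - 727.12,-724,-600, - 155, - 79,- 62.7,477 , 487,491, 505,535, 679, 703.87, 996 ] 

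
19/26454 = 19/26454 = 0.00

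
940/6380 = 47/319 =0.15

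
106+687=793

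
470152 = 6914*68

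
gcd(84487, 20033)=871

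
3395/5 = 679  =  679.00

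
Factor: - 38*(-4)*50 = 2^4*5^2 * 19^1 = 7600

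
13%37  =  13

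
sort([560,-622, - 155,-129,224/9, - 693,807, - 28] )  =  [ - 693, - 622,-155,-129, - 28,224/9,560,807 ]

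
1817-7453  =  - 5636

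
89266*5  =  446330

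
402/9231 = 134/3077 =0.04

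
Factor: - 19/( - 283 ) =19^1*283^ (-1)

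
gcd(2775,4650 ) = 75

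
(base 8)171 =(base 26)4H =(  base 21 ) 5g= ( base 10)121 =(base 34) 3j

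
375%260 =115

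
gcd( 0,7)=7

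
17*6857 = 116569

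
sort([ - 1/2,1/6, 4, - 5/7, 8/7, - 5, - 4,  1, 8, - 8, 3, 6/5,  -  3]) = [ - 8, - 5, - 4,-3, -5/7 , - 1/2,1/6,  1, 8/7, 6/5, 3, 4, 8]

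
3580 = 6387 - 2807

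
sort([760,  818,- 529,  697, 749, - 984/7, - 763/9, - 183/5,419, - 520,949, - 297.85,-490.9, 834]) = [ - 529, - 520, - 490.9, - 297.85, - 984/7, - 763/9,-183/5,419, 697,  749,760, 818, 834,949] 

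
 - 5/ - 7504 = 5/7504= 0.00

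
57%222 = 57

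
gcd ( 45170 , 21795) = 5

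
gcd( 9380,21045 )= 5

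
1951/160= 1951/160 = 12.19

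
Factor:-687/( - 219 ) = 229/73=73^( - 1)*229^1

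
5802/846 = 967/141 = 6.86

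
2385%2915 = 2385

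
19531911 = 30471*641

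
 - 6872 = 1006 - 7878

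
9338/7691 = 1 + 1647/7691 = 1.21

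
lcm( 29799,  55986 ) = 1847538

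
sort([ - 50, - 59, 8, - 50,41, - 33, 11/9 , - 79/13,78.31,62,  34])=[ - 59, - 50, - 50, - 33,-79/13,  11/9, 8,  34,41,62 , 78.31 ]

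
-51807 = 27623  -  79430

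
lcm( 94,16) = 752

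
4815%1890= 1035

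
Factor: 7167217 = 17^1*173^1 * 2437^1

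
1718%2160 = 1718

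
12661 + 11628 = 24289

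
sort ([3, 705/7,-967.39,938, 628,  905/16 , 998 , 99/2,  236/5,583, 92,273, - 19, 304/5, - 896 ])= [  -  967.39, - 896, - 19,  3, 236/5, 99/2, 905/16, 304/5, 92, 705/7, 273,583, 628,  938, 998 ]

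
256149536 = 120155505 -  - 135994031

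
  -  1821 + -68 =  - 1889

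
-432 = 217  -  649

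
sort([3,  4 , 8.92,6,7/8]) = [7/8 , 3, 4,6, 8.92] 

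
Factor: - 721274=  -2^1*360637^1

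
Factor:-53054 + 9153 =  - 11^1*13^1*307^1 = - 43901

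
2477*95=235315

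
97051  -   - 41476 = 138527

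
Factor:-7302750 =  - 2^1*3^1*5^3*7^1*13^1*107^1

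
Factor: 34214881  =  73^1 * 468697^1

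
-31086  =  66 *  ( - 471)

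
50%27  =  23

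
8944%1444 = 280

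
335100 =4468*75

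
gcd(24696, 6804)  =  252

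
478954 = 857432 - 378478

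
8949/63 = 2983/21=   142.05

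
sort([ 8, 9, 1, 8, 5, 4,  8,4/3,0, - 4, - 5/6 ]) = [ - 4, - 5/6, 0,1,4/3 , 4,5, 8, 8, 8, 9] 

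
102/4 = 51/2 = 25.50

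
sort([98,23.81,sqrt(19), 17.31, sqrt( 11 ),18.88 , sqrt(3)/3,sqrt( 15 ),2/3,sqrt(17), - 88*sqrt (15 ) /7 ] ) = [ - 88 * sqrt( 15)/7,sqrt(3 ) /3,2/3, sqrt(11), sqrt( 15),sqrt(  17),sqrt( 19 ),  17.31,18.88,23.81,  98] 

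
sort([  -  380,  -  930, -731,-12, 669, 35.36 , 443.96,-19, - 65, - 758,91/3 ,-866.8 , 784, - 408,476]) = [ - 930, - 866.8, - 758, - 731,-408, -380,- 65, - 19 ,  -  12,91/3 , 35.36 , 443.96, 476,669 , 784] 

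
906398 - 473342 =433056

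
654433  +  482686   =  1137119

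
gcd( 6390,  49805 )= 5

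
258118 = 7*36874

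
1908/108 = 17 + 2/3  =  17.67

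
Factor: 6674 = 2^1*47^1*71^1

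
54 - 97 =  - 43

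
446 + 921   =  1367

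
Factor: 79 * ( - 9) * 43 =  - 3^2 *43^1 * 79^1 = -30573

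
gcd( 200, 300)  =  100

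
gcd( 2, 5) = 1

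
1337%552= 233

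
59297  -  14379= 44918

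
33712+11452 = 45164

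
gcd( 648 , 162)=162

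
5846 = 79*74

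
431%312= 119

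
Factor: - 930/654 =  -5^1*31^1*109^( - 1 ) = - 155/109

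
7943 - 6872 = 1071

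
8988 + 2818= 11806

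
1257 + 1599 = 2856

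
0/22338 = 0  =  0.00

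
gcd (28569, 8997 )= 3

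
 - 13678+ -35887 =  - 49565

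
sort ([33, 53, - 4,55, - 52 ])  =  [ - 52,  -  4,33, 53,55]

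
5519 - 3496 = 2023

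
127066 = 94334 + 32732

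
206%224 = 206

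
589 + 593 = 1182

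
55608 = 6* 9268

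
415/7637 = 415/7637= 0.05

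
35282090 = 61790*571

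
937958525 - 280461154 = 657497371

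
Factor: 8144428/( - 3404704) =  -2^( - 3)*17^1*106397^( - 1) *119771^1 = - 2036107/851176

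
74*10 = 740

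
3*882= 2646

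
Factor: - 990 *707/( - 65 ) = 2^1*3^2*7^1 *11^1*13^( - 1 )*101^1 = 139986/13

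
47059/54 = 47059/54 = 871.46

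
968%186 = 38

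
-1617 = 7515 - 9132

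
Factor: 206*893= 183958 = 2^1*19^1 * 47^1 *103^1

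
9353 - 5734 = 3619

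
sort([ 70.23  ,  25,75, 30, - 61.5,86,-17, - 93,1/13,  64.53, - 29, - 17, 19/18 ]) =[- 93, - 61.5, - 29, - 17 , - 17,  1/13,19/18, 25,30,64.53,70.23,75,86 ]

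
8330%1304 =506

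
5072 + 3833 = 8905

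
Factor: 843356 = 2^2*210839^1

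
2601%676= 573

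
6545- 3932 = 2613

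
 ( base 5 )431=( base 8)164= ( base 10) 116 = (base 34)3E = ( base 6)312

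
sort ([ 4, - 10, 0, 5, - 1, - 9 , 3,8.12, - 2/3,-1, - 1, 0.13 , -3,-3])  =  [ - 10, - 9,  -  3, - 3, -1, - 1, - 1, - 2/3,0, 0.13,3,4,5, 8.12] 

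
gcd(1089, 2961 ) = 9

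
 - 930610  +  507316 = - 423294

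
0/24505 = 0=0.00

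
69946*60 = 4196760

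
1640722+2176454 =3817176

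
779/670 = 1 + 109/670= 1.16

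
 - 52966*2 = - 105932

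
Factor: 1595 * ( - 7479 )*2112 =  - 2^6*3^4*5^1*11^2*29^1*277^1 = - 25194058560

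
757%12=1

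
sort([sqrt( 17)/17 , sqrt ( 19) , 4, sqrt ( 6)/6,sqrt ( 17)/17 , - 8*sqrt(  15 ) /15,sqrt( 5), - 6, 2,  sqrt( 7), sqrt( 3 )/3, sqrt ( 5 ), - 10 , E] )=[-10,- 6, - 8*sqrt(15 )/15, sqrt (17 )/17, sqrt( 17)/17,sqrt(6)/6,  sqrt(3)/3, 2,sqrt(5), sqrt(5),sqrt(7),E,4, sqrt(19)]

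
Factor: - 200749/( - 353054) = 2^( - 1)*13^( - 1)*37^ ( - 1)*547^1= 547/962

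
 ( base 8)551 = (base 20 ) I1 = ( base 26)DN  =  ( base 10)361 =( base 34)AL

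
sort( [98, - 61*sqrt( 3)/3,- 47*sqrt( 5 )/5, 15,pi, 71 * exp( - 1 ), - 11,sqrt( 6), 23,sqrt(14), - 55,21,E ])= [- 55, - 61 * sqrt(3) /3, - 47*sqrt( 5) /5 , - 11, sqrt( 6 ),  E, pi,sqrt( 14 ),15 , 21,23,71*exp( - 1), 98 ] 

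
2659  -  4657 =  - 1998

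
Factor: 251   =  251^1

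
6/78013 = 6/78013 =0.00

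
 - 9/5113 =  - 9/5113 = - 0.00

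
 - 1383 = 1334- 2717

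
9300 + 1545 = 10845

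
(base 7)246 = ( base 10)132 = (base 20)6c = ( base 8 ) 204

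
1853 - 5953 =-4100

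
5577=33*169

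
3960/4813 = 3960/4813 = 0.82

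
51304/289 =177 + 151/289= 177.52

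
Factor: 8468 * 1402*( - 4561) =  - 54148812296 = - 2^3*29^1*73^1*701^1*4561^1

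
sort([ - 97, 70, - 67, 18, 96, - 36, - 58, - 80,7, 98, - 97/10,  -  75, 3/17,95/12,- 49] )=[ - 97, - 80, - 75, - 67 , - 58, - 49, - 36, - 97/10, 3/17,7, 95/12, 18, 70, 96,98]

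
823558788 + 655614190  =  1479172978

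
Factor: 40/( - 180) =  - 2/9 = - 2^1*3^( - 2)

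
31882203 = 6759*4717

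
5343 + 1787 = 7130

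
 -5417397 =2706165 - 8123562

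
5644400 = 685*8240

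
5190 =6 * 865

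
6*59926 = 359556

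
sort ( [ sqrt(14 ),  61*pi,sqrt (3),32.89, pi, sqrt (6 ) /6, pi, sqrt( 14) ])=[ sqrt( 6)/6, sqrt(3),pi, pi,sqrt ( 14), sqrt(14), 32.89,61*pi ]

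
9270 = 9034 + 236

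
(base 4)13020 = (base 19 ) 150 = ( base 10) 456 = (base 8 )710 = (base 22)kg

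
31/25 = 31/25  =  1.24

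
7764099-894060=6870039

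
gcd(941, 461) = 1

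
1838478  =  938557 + 899921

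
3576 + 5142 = 8718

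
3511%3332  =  179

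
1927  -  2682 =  - 755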